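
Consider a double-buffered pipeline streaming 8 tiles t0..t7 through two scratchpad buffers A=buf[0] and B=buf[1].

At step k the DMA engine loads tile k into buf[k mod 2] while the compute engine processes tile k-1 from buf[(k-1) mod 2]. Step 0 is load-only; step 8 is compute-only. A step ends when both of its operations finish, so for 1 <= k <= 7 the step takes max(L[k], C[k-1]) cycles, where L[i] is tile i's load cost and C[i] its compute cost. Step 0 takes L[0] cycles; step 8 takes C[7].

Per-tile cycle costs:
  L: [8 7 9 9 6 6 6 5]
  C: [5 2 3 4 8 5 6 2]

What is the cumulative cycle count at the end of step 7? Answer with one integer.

[0] DMA t0→A (8c) ∥ CU idle ⇒ 8c, clock 8
[1] DMA t1→B (7c) ∥ CU A:t0 (5c) ⇒ 7c, clock 15
[2] DMA t2→A (9c) ∥ CU B:t1 (2c) ⇒ 9c, clock 24
[3] DMA t3→B (9c) ∥ CU A:t2 (3c) ⇒ 9c, clock 33
[4] DMA t4→A (6c) ∥ CU B:t3 (4c) ⇒ 6c, clock 39
[5] DMA t5→B (6c) ∥ CU A:t4 (8c) ⇒ 8c, clock 47
[6] DMA t6→A (6c) ∥ CU B:t5 (5c) ⇒ 6c, clock 53
[7] DMA t7→B (5c) ∥ CU A:t6 (6c) ⇒ 6c, clock 59
[8] DMA idle ∥ CU B:t7 (2c) ⇒ 2c, clock 61

end_cycle[7] = 59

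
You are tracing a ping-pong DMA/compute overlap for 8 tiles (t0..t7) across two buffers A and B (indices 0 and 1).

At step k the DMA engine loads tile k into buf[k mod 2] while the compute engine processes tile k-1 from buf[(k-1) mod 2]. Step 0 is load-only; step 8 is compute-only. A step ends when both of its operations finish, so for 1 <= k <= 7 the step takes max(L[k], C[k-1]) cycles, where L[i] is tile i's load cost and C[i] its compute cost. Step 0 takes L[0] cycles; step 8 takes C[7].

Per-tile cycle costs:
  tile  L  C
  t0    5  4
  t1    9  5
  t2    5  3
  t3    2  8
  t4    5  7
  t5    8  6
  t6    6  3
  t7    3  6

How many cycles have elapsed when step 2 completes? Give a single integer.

end_cycle[2] = 19

k=0 load=t0/5c comp=- wait=5 total=5
k=1 load=t1/9c comp=t0/4c wait=9 total=14
k=2 load=t2/5c comp=t1/5c wait=5 total=19
k=3 load=t3/2c comp=t2/3c wait=3 total=22
k=4 load=t4/5c comp=t3/8c wait=8 total=30
k=5 load=t5/8c comp=t4/7c wait=8 total=38
k=6 load=t6/6c comp=t5/6c wait=6 total=44
k=7 load=t7/3c comp=t6/3c wait=3 total=47
k=8 load=- comp=t7/6c wait=6 total=53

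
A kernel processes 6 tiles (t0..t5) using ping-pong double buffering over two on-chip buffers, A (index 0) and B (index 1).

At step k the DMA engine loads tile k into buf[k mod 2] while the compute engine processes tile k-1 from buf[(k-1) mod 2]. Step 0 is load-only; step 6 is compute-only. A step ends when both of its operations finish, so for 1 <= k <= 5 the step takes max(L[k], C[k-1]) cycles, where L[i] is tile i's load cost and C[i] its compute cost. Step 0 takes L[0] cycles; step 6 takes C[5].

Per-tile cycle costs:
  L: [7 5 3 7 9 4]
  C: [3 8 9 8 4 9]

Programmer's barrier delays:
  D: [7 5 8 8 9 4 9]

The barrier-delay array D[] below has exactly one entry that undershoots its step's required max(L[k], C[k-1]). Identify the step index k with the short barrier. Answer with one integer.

step 0: need L[0]=7 = 7; D[0]=7 ok
step 1: need max(L[1]=5,C[0]=3) = 5; D[1]=5 ok
step 2: need max(L[2]=3,C[1]=8) = 8; D[2]=8 ok
step 3: need max(L[3]=7,C[2]=9) = 9; D[3]=8 SHORT
step 4: need max(L[4]=9,C[3]=8) = 9; D[4]=9 ok
step 5: need max(L[5]=4,C[4]=4) = 4; D[5]=4 ok
step 6: need C[5]=9 = 9; D[6]=9 ok

hazard at step 3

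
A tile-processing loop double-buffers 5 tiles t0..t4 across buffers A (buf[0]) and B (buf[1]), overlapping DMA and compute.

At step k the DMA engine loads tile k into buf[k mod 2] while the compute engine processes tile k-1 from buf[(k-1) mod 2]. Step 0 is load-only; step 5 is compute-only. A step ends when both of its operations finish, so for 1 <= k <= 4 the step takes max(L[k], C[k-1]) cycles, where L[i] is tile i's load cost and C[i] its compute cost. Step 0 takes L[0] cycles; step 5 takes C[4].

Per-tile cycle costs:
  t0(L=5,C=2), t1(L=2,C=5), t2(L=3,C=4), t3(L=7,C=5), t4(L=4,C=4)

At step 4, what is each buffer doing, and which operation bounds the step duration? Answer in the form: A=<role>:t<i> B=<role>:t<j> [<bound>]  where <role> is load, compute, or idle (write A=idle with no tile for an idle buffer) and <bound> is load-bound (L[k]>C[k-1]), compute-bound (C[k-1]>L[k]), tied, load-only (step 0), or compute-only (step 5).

step 4: A=load:t4 B=compute:t3 [compute-bound]

[0] DMA t0→A (5c) ∥ CU idle ⇒ 5c, clock 5
[1] DMA t1→B (2c) ∥ CU A:t0 (2c) ⇒ 2c, clock 7
[2] DMA t2→A (3c) ∥ CU B:t1 (5c) ⇒ 5c, clock 12
[3] DMA t3→B (7c) ∥ CU A:t2 (4c) ⇒ 7c, clock 19
[4] DMA t4→A (4c) ∥ CU B:t3 (5c) ⇒ 5c, clock 24
[5] DMA idle ∥ CU A:t4 (4c) ⇒ 4c, clock 28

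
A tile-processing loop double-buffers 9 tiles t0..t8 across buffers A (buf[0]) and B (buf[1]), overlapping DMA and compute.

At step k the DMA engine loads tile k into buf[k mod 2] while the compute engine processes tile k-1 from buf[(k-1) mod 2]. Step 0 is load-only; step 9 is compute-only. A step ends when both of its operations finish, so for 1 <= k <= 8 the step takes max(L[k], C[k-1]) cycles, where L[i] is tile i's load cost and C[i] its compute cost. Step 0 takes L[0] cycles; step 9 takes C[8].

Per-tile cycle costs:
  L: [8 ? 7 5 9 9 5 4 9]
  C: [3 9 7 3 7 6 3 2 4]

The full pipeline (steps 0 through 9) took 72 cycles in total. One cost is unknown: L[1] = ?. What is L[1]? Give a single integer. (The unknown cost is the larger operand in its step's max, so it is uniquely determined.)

L[1] = 7

step 0: dur = L[0]=8 = 8
step 1: dur = max(L[1]=?, C[0]=3) = L[1]  (unknown; binding)
step 2: dur = max(L[2]=7, C[1]=9) = 9
step 3: dur = max(L[3]=5, C[2]=7) = 7
step 4: dur = max(L[4]=9, C[3]=3) = 9
step 5: dur = max(L[5]=9, C[4]=7) = 9
step 6: dur = max(L[6]=5, C[5]=6) = 6
step 7: dur = max(L[7]=4, C[6]=3) = 4
step 8: dur = max(L[8]=9, C[7]=2) = 9
step 9: dur = C[8]=4 = 4
sum of known step durations = 65
dur[1] = total - known = 72 - 65 = 7
L[1] is the binding max in step 1, so L[1] = dur[1] = 7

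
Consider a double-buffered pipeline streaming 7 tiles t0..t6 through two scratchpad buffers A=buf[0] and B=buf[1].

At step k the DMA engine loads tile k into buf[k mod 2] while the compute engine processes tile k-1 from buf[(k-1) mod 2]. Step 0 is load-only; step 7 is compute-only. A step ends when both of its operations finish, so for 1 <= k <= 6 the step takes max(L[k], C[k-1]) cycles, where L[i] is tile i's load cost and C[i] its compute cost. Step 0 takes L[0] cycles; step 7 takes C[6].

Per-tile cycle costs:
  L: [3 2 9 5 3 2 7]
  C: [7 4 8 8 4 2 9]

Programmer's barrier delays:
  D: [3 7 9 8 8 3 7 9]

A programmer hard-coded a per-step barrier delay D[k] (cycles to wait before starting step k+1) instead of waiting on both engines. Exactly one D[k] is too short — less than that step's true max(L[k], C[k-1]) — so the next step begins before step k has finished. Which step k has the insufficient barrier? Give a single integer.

[0] required=L[0]=3=3 vs D=3 ok
[1] required=max(L[1]=2,C[0]=7)=7 vs D=7 ok
[2] required=max(L[2]=9,C[1]=4)=9 vs D=9 ok
[3] required=max(L[3]=5,C[2]=8)=8 vs D=8 ok
[4] required=max(L[4]=3,C[3]=8)=8 vs D=8 ok
[5] required=max(L[5]=2,C[4]=4)=4 vs D=3 SHORT
[6] required=max(L[6]=7,C[5]=2)=7 vs D=7 ok
[7] required=C[6]=9=9 vs D=9 ok

hazard at step 5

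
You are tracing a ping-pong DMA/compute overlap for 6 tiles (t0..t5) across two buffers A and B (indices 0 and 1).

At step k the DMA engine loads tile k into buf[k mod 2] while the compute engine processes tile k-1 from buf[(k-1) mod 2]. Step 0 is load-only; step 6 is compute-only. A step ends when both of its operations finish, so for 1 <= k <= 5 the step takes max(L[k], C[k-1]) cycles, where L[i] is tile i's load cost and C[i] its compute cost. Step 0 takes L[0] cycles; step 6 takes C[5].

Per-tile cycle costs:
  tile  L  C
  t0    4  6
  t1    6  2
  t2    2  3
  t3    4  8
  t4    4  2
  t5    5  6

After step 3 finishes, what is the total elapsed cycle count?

k=0 load=t0/4c comp=- wait=4 total=4
k=1 load=t1/6c comp=t0/6c wait=6 total=10
k=2 load=t2/2c comp=t1/2c wait=2 total=12
k=3 load=t3/4c comp=t2/3c wait=4 total=16
k=4 load=t4/4c comp=t3/8c wait=8 total=24
k=5 load=t5/5c comp=t4/2c wait=5 total=29
k=6 load=- comp=t5/6c wait=6 total=35

end_cycle[3] = 16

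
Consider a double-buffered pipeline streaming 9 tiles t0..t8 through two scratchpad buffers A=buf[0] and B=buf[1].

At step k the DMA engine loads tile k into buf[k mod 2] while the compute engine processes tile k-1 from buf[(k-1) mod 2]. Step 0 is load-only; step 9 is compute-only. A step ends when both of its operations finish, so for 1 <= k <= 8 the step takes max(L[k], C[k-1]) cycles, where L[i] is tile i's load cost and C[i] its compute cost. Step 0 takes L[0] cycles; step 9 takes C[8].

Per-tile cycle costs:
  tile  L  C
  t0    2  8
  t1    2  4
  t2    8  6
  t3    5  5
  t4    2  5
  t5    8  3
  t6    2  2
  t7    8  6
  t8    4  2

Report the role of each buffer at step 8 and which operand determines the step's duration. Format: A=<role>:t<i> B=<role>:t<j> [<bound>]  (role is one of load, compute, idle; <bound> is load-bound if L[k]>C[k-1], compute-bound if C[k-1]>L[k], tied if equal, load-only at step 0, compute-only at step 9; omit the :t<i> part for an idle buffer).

step 8: A=load:t8 B=compute:t7 [compute-bound]

[0] DMA t0→A (2c) ∥ CU idle ⇒ 2c, clock 2
[1] DMA t1→B (2c) ∥ CU A:t0 (8c) ⇒ 8c, clock 10
[2] DMA t2→A (8c) ∥ CU B:t1 (4c) ⇒ 8c, clock 18
[3] DMA t3→B (5c) ∥ CU A:t2 (6c) ⇒ 6c, clock 24
[4] DMA t4→A (2c) ∥ CU B:t3 (5c) ⇒ 5c, clock 29
[5] DMA t5→B (8c) ∥ CU A:t4 (5c) ⇒ 8c, clock 37
[6] DMA t6→A (2c) ∥ CU B:t5 (3c) ⇒ 3c, clock 40
[7] DMA t7→B (8c) ∥ CU A:t6 (2c) ⇒ 8c, clock 48
[8] DMA t8→A (4c) ∥ CU B:t7 (6c) ⇒ 6c, clock 54
[9] DMA idle ∥ CU A:t8 (2c) ⇒ 2c, clock 56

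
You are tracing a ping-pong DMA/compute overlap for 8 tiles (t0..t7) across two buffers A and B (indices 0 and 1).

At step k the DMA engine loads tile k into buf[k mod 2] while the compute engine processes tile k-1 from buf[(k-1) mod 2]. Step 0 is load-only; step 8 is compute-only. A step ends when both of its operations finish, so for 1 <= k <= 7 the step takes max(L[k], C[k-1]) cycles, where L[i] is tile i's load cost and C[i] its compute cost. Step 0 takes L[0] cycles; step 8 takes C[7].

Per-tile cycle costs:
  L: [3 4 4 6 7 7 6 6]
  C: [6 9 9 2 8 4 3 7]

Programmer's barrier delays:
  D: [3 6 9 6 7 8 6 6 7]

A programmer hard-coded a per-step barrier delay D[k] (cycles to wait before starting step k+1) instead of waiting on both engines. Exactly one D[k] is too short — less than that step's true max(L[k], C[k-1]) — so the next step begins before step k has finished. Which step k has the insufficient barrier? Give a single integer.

[0] required=L[0]=3=3 vs D=3 ok
[1] required=max(L[1]=4,C[0]=6)=6 vs D=6 ok
[2] required=max(L[2]=4,C[1]=9)=9 vs D=9 ok
[3] required=max(L[3]=6,C[2]=9)=9 vs D=6 SHORT
[4] required=max(L[4]=7,C[3]=2)=7 vs D=7 ok
[5] required=max(L[5]=7,C[4]=8)=8 vs D=8 ok
[6] required=max(L[6]=6,C[5]=4)=6 vs D=6 ok
[7] required=max(L[7]=6,C[6]=3)=6 vs D=6 ok
[8] required=C[7]=7=7 vs D=7 ok

hazard at step 3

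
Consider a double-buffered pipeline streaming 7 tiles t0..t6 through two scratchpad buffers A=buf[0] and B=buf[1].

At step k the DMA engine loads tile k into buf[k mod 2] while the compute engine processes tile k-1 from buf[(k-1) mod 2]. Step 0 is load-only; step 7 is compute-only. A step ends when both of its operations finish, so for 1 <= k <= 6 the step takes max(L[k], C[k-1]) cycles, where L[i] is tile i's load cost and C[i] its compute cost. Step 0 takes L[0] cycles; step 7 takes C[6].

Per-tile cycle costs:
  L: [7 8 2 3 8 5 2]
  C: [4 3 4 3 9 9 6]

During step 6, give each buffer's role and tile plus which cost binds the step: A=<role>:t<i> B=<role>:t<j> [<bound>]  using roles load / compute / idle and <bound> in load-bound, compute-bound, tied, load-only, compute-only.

step 0: L[0]=7 → dur=7, Σ=7 | A=load:t0 B=idle [load-only]
step 1: L[1]=8 C[0]=4 → dur=8, Σ=15 | A=compute:t0 B=load:t1 [load-bound]
step 2: L[2]=2 C[1]=3 → dur=3, Σ=18 | A=load:t2 B=compute:t1 [compute-bound]
step 3: L[3]=3 C[2]=4 → dur=4, Σ=22 | A=compute:t2 B=load:t3 [compute-bound]
step 4: L[4]=8 C[3]=3 → dur=8, Σ=30 | A=load:t4 B=compute:t3 [load-bound]
step 5: L[5]=5 C[4]=9 → dur=9, Σ=39 | A=compute:t4 B=load:t5 [compute-bound]
step 6: L[6]=2 C[5]=9 → dur=9, Σ=48 | A=load:t6 B=compute:t5 [compute-bound]
step 7: C[6]=6 → dur=6, Σ=54 | A=compute:t6 B=idle [compute-only]

step 6: A=load:t6 B=compute:t5 [compute-bound]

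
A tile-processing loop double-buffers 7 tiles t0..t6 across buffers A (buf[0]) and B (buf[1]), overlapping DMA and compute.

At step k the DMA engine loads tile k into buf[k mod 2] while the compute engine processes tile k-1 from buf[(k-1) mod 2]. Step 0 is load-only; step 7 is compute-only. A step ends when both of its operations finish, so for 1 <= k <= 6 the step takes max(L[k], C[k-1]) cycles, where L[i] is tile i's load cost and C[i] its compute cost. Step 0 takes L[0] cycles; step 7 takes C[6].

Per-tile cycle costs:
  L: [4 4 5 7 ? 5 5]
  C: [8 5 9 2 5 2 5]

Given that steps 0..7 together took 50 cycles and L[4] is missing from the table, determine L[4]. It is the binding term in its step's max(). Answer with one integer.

L[4] = 9

step 0: dur = L[0]=4 = 4
step 1: dur = max(L[1]=4, C[0]=8) = 8
step 2: dur = max(L[2]=5, C[1]=5) = 5
step 3: dur = max(L[3]=7, C[2]=9) = 9
step 4: dur = max(L[4]=?, C[3]=2) = L[4]  (unknown; binding)
step 5: dur = max(L[5]=5, C[4]=5) = 5
step 6: dur = max(L[6]=5, C[5]=2) = 5
step 7: dur = C[6]=5 = 5
sum of known step durations = 41
dur[4] = total - known = 50 - 41 = 9
L[4] is the binding max in step 4, so L[4] = dur[4] = 9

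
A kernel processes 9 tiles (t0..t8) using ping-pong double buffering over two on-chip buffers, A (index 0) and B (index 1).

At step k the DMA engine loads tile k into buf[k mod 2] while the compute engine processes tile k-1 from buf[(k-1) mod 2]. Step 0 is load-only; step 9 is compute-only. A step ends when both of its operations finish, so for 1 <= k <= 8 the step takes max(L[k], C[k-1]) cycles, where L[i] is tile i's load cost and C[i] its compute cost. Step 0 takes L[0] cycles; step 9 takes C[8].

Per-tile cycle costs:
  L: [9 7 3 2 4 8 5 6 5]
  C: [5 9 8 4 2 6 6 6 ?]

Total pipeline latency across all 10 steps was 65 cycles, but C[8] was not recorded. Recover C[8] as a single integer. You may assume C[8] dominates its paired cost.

C[8] = 2

step 0 = dur = L[0]=9 = 9
step 1 = dur = max(L[1]=7, C[0]=5) = 7
step 2 = dur = max(L[2]=3, C[1]=9) = 9
step 3 = dur = max(L[3]=2, C[2]=8) = 8
step 4 = dur = max(L[4]=4, C[3]=4) = 4
step 5 = dur = max(L[5]=8, C[4]=2) = 8
step 6 = dur = max(L[6]=5, C[5]=6) = 6
step 7 = dur = max(L[7]=6, C[6]=6) = 6
step 8 = dur = max(L[8]=5, C[7]=6) = 6
step 9 = dur = C[8]=? = C[8]  (unknown; binding)
sum of known step durations = 63
dur[9] = total - known = 65 - 63 = 2
C[8] is the binding max in step 9, so C[8] = dur[9] = 2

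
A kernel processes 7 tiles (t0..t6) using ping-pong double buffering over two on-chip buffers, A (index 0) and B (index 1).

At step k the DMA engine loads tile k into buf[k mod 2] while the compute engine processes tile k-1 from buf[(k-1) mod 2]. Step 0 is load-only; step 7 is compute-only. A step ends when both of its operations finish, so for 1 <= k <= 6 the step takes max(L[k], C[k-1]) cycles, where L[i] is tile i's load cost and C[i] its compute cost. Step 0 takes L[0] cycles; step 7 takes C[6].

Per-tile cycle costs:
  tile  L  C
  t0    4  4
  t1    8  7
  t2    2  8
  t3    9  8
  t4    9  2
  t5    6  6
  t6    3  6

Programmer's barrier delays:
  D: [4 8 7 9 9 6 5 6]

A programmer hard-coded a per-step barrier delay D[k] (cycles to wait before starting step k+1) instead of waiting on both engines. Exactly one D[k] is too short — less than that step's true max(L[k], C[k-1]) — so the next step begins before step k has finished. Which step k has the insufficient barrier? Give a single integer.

step 0: need L[0]=4 = 4; D[0]=4 ok
step 1: need max(L[1]=8,C[0]=4) = 8; D[1]=8 ok
step 2: need max(L[2]=2,C[1]=7) = 7; D[2]=7 ok
step 3: need max(L[3]=9,C[2]=8) = 9; D[3]=9 ok
step 4: need max(L[4]=9,C[3]=8) = 9; D[4]=9 ok
step 5: need max(L[5]=6,C[4]=2) = 6; D[5]=6 ok
step 6: need max(L[6]=3,C[5]=6) = 6; D[6]=5 SHORT
step 7: need C[6]=6 = 6; D[7]=6 ok

hazard at step 6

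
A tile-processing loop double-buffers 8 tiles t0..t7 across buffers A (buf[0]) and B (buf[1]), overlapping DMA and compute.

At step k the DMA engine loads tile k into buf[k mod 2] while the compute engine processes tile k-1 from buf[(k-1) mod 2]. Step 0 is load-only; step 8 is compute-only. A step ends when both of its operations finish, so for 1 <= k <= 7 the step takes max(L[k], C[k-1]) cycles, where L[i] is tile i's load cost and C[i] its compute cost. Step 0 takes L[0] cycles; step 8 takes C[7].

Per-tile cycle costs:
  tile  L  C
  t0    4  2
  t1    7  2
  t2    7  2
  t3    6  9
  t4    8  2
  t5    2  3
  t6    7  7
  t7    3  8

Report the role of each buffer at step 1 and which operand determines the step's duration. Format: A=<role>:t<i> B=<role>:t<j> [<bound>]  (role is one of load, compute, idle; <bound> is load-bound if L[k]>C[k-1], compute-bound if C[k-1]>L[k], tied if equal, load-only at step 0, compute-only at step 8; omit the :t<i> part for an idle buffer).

step 1: A=compute:t0 B=load:t1 [load-bound]

k=0 load=t0/4c comp=- wait=4 total=4
k=1 load=t1/7c comp=t0/2c wait=7 total=11
k=2 load=t2/7c comp=t1/2c wait=7 total=18
k=3 load=t3/6c comp=t2/2c wait=6 total=24
k=4 load=t4/8c comp=t3/9c wait=9 total=33
k=5 load=t5/2c comp=t4/2c wait=2 total=35
k=6 load=t6/7c comp=t5/3c wait=7 total=42
k=7 load=t7/3c comp=t6/7c wait=7 total=49
k=8 load=- comp=t7/8c wait=8 total=57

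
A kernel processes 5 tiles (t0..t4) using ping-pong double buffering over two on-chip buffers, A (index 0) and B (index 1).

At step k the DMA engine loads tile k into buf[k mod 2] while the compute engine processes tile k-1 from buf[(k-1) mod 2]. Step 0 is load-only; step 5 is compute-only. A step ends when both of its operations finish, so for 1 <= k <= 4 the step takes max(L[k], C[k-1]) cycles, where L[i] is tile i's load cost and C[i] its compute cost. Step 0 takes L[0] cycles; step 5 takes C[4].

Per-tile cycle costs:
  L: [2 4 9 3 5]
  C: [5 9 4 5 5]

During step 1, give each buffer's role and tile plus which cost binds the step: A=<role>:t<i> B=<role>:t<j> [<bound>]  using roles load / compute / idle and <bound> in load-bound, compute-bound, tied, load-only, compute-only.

step 1: A=compute:t0 B=load:t1 [compute-bound]

step 0: L[0]=2 → dur=2, Σ=2 | A=load:t0 B=idle [load-only]
step 1: L[1]=4 C[0]=5 → dur=5, Σ=7 | A=compute:t0 B=load:t1 [compute-bound]
step 2: L[2]=9 C[1]=9 → dur=9, Σ=16 | A=load:t2 B=compute:t1 [tied]
step 3: L[3]=3 C[2]=4 → dur=4, Σ=20 | A=compute:t2 B=load:t3 [compute-bound]
step 4: L[4]=5 C[3]=5 → dur=5, Σ=25 | A=load:t4 B=compute:t3 [tied]
step 5: C[4]=5 → dur=5, Σ=30 | A=compute:t4 B=idle [compute-only]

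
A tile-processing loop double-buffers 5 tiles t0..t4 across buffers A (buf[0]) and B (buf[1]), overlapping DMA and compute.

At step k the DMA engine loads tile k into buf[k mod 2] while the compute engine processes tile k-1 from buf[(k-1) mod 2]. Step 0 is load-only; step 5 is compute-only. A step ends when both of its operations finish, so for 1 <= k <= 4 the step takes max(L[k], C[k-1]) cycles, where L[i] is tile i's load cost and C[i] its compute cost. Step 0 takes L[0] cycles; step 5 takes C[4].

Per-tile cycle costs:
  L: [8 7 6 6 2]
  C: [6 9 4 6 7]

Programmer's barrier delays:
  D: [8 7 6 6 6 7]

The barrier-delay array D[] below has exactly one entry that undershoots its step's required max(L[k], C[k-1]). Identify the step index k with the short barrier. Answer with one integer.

hazard at step 2

[0] required=L[0]=8=8 vs D=8 ok
[1] required=max(L[1]=7,C[0]=6)=7 vs D=7 ok
[2] required=max(L[2]=6,C[1]=9)=9 vs D=6 SHORT
[3] required=max(L[3]=6,C[2]=4)=6 vs D=6 ok
[4] required=max(L[4]=2,C[3]=6)=6 vs D=6 ok
[5] required=C[4]=7=7 vs D=7 ok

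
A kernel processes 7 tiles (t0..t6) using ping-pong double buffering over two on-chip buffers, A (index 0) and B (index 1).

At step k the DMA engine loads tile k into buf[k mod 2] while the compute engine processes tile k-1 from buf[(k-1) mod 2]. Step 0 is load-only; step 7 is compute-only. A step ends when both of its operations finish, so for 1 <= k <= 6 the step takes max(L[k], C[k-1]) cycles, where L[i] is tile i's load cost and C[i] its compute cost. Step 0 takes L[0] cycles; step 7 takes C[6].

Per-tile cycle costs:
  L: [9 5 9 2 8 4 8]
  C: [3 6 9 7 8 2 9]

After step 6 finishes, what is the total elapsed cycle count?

  0. 9=9c; end=9; A:t0 B:-
  1. max(5,3)=5c; end=14; A:t0 B:t1
  2. max(9,6)=9c; end=23; A:t2 B:t1
  3. max(2,9)=9c; end=32; A:t2 B:t3
  4. max(8,7)=8c; end=40; A:t4 B:t3
  5. max(4,8)=8c; end=48; A:t4 B:t5
  6. max(8,2)=8c; end=56; A:t6 B:t5
  7. 9=9c; end=65; A:t6 B:t5

end_cycle[6] = 56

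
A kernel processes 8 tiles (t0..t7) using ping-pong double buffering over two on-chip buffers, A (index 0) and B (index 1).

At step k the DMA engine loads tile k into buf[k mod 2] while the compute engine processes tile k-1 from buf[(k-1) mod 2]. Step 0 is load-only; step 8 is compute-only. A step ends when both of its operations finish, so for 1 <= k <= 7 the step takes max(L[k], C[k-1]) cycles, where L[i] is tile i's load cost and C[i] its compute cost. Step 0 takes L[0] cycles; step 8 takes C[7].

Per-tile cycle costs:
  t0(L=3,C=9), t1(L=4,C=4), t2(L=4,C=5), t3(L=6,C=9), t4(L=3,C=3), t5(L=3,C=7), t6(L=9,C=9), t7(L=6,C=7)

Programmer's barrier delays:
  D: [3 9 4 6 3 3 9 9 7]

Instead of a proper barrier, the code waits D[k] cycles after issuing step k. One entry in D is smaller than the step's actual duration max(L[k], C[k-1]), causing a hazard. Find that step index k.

hazard at step 4

step 0: need L[0]=3 = 3; D[0]=3 ok
step 1: need max(L[1]=4,C[0]=9) = 9; D[1]=9 ok
step 2: need max(L[2]=4,C[1]=4) = 4; D[2]=4 ok
step 3: need max(L[3]=6,C[2]=5) = 6; D[3]=6 ok
step 4: need max(L[4]=3,C[3]=9) = 9; D[4]=3 SHORT
step 5: need max(L[5]=3,C[4]=3) = 3; D[5]=3 ok
step 6: need max(L[6]=9,C[5]=7) = 9; D[6]=9 ok
step 7: need max(L[7]=6,C[6]=9) = 9; D[7]=9 ok
step 8: need C[7]=7 = 7; D[8]=7 ok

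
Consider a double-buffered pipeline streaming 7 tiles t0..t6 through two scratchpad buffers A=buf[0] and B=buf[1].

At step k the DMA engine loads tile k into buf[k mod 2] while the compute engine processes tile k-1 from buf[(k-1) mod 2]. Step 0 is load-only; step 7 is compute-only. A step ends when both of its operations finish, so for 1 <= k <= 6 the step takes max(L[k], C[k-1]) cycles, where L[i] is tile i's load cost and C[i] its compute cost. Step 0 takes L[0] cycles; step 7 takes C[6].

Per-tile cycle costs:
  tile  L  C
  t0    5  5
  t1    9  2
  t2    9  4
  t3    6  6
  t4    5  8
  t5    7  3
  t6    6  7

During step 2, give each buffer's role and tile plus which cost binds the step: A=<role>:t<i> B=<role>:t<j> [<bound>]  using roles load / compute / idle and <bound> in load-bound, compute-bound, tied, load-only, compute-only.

step 0: L[0]=5 → dur=5, Σ=5 | A=load:t0 B=idle [load-only]
step 1: L[1]=9 C[0]=5 → dur=9, Σ=14 | A=compute:t0 B=load:t1 [load-bound]
step 2: L[2]=9 C[1]=2 → dur=9, Σ=23 | A=load:t2 B=compute:t1 [load-bound]
step 3: L[3]=6 C[2]=4 → dur=6, Σ=29 | A=compute:t2 B=load:t3 [load-bound]
step 4: L[4]=5 C[3]=6 → dur=6, Σ=35 | A=load:t4 B=compute:t3 [compute-bound]
step 5: L[5]=7 C[4]=8 → dur=8, Σ=43 | A=compute:t4 B=load:t5 [compute-bound]
step 6: L[6]=6 C[5]=3 → dur=6, Σ=49 | A=load:t6 B=compute:t5 [load-bound]
step 7: C[6]=7 → dur=7, Σ=56 | A=compute:t6 B=idle [compute-only]

step 2: A=load:t2 B=compute:t1 [load-bound]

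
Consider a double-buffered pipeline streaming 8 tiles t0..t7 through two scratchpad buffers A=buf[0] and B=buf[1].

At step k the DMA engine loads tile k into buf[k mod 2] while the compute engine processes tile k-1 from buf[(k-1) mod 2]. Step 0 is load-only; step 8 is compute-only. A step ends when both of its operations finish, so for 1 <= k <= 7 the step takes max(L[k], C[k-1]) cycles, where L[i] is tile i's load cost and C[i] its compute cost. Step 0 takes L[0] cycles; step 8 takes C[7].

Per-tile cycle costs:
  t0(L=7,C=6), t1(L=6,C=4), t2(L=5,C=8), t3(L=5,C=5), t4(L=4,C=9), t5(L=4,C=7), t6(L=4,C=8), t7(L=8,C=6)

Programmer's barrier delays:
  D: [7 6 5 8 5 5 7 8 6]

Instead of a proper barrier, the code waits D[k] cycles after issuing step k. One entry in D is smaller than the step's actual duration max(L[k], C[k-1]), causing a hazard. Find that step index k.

step 0: need L[0]=7 = 7; D[0]=7 ok
step 1: need max(L[1]=6,C[0]=6) = 6; D[1]=6 ok
step 2: need max(L[2]=5,C[1]=4) = 5; D[2]=5 ok
step 3: need max(L[3]=5,C[2]=8) = 8; D[3]=8 ok
step 4: need max(L[4]=4,C[3]=5) = 5; D[4]=5 ok
step 5: need max(L[5]=4,C[4]=9) = 9; D[5]=5 SHORT
step 6: need max(L[6]=4,C[5]=7) = 7; D[6]=7 ok
step 7: need max(L[7]=8,C[6]=8) = 8; D[7]=8 ok
step 8: need C[7]=6 = 6; D[8]=6 ok

hazard at step 5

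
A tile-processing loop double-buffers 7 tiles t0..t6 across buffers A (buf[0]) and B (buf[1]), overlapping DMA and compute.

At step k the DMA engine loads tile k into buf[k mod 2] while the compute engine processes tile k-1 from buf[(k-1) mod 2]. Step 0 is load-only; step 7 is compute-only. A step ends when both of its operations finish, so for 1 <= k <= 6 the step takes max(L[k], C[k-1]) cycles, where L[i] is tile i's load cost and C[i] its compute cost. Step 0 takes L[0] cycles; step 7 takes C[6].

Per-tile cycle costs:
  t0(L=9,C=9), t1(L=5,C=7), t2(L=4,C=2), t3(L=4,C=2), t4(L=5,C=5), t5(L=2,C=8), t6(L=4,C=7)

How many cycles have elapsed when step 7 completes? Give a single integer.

step 0: L[0]=9 → dur=9, Σ=9 | A=load:t0 B=idle [load-only]
step 1: L[1]=5 C[0]=9 → dur=9, Σ=18 | A=compute:t0 B=load:t1 [compute-bound]
step 2: L[2]=4 C[1]=7 → dur=7, Σ=25 | A=load:t2 B=compute:t1 [compute-bound]
step 3: L[3]=4 C[2]=2 → dur=4, Σ=29 | A=compute:t2 B=load:t3 [load-bound]
step 4: L[4]=5 C[3]=2 → dur=5, Σ=34 | A=load:t4 B=compute:t3 [load-bound]
step 5: L[5]=2 C[4]=5 → dur=5, Σ=39 | A=compute:t4 B=load:t5 [compute-bound]
step 6: L[6]=4 C[5]=8 → dur=8, Σ=47 | A=load:t6 B=compute:t5 [compute-bound]
step 7: C[6]=7 → dur=7, Σ=54 | A=compute:t6 B=idle [compute-only]

end_cycle[7] = 54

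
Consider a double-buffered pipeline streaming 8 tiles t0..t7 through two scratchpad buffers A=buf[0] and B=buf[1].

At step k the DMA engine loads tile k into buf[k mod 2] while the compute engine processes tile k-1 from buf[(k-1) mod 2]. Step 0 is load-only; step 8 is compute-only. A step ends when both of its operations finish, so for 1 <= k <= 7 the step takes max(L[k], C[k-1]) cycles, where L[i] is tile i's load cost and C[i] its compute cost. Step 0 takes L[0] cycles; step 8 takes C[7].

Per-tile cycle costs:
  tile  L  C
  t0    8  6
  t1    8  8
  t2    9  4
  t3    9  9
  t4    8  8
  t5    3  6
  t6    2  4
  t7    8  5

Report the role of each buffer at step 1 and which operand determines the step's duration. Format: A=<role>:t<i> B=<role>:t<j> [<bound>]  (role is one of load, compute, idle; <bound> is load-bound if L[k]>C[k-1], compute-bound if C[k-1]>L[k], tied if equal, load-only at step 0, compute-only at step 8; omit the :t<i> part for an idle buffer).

k=0 load=t0/8c comp=- wait=8 total=8
k=1 load=t1/8c comp=t0/6c wait=8 total=16
k=2 load=t2/9c comp=t1/8c wait=9 total=25
k=3 load=t3/9c comp=t2/4c wait=9 total=34
k=4 load=t4/8c comp=t3/9c wait=9 total=43
k=5 load=t5/3c comp=t4/8c wait=8 total=51
k=6 load=t6/2c comp=t5/6c wait=6 total=57
k=7 load=t7/8c comp=t6/4c wait=8 total=65
k=8 load=- comp=t7/5c wait=5 total=70

step 1: A=compute:t0 B=load:t1 [load-bound]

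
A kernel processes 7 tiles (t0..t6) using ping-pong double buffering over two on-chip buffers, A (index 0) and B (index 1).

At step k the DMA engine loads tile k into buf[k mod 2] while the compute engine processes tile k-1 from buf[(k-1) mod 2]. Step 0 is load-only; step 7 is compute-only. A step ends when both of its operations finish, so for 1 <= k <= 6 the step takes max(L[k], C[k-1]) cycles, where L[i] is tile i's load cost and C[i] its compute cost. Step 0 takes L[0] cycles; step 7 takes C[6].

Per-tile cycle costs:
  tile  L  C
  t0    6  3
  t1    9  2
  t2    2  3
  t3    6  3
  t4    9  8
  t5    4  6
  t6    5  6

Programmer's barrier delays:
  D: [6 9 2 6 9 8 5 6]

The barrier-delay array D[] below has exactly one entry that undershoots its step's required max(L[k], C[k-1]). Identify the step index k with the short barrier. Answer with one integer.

hazard at step 6

step 0: need L[0]=6 = 6; D[0]=6 ok
step 1: need max(L[1]=9,C[0]=3) = 9; D[1]=9 ok
step 2: need max(L[2]=2,C[1]=2) = 2; D[2]=2 ok
step 3: need max(L[3]=6,C[2]=3) = 6; D[3]=6 ok
step 4: need max(L[4]=9,C[3]=3) = 9; D[4]=9 ok
step 5: need max(L[5]=4,C[4]=8) = 8; D[5]=8 ok
step 6: need max(L[6]=5,C[5]=6) = 6; D[6]=5 SHORT
step 7: need C[6]=6 = 6; D[7]=6 ok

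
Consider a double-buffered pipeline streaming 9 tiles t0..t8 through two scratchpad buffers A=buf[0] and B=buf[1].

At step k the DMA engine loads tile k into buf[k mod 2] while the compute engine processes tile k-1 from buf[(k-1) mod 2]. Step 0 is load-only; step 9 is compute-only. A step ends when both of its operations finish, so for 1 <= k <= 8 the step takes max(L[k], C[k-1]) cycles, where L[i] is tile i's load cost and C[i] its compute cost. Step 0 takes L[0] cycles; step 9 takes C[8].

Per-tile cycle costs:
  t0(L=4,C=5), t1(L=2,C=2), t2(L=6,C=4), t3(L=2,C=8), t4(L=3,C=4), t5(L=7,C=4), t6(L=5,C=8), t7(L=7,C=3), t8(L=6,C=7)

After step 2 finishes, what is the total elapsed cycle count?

end_cycle[2] = 15

step 0: L[0]=4 → dur=4, Σ=4 | A=load:t0 B=idle [load-only]
step 1: L[1]=2 C[0]=5 → dur=5, Σ=9 | A=compute:t0 B=load:t1 [compute-bound]
step 2: L[2]=6 C[1]=2 → dur=6, Σ=15 | A=load:t2 B=compute:t1 [load-bound]
step 3: L[3]=2 C[2]=4 → dur=4, Σ=19 | A=compute:t2 B=load:t3 [compute-bound]
step 4: L[4]=3 C[3]=8 → dur=8, Σ=27 | A=load:t4 B=compute:t3 [compute-bound]
step 5: L[5]=7 C[4]=4 → dur=7, Σ=34 | A=compute:t4 B=load:t5 [load-bound]
step 6: L[6]=5 C[5]=4 → dur=5, Σ=39 | A=load:t6 B=compute:t5 [load-bound]
step 7: L[7]=7 C[6]=8 → dur=8, Σ=47 | A=compute:t6 B=load:t7 [compute-bound]
step 8: L[8]=6 C[7]=3 → dur=6, Σ=53 | A=load:t8 B=compute:t7 [load-bound]
step 9: C[8]=7 → dur=7, Σ=60 | A=compute:t8 B=idle [compute-only]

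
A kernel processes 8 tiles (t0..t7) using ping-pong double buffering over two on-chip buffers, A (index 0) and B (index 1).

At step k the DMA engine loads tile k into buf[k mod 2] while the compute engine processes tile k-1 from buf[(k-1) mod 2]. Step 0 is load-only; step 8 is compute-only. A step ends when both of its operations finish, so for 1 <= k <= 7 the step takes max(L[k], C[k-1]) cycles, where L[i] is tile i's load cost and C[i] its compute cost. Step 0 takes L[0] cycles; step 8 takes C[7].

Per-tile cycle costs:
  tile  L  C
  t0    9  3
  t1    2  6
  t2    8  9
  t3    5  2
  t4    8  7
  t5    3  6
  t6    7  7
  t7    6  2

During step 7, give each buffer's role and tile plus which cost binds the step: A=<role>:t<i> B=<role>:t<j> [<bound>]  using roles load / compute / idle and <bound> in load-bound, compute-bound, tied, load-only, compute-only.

step 0: L[0]=9 → dur=9, Σ=9 | A=load:t0 B=idle [load-only]
step 1: L[1]=2 C[0]=3 → dur=3, Σ=12 | A=compute:t0 B=load:t1 [compute-bound]
step 2: L[2]=8 C[1]=6 → dur=8, Σ=20 | A=load:t2 B=compute:t1 [load-bound]
step 3: L[3]=5 C[2]=9 → dur=9, Σ=29 | A=compute:t2 B=load:t3 [compute-bound]
step 4: L[4]=8 C[3]=2 → dur=8, Σ=37 | A=load:t4 B=compute:t3 [load-bound]
step 5: L[5]=3 C[4]=7 → dur=7, Σ=44 | A=compute:t4 B=load:t5 [compute-bound]
step 6: L[6]=7 C[5]=6 → dur=7, Σ=51 | A=load:t6 B=compute:t5 [load-bound]
step 7: L[7]=6 C[6]=7 → dur=7, Σ=58 | A=compute:t6 B=load:t7 [compute-bound]
step 8: C[7]=2 → dur=2, Σ=60 | A=idle B=compute:t7 [compute-only]

step 7: A=compute:t6 B=load:t7 [compute-bound]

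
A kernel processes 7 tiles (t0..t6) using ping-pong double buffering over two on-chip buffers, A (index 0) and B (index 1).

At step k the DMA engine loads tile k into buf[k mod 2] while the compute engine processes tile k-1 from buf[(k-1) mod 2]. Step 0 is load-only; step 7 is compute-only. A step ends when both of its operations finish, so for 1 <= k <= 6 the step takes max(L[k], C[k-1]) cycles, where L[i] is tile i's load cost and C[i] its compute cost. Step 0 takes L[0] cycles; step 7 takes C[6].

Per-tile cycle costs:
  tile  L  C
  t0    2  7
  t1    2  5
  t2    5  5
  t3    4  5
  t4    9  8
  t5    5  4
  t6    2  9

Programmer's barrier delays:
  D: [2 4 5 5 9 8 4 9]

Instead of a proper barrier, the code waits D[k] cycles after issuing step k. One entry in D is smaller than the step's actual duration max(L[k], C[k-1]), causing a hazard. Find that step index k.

k=0 barrier L[0]=2→2c, D[0]=2 ok
k=1 barrier max(L[1]=2,C[0]=7)→7c, D[1]=4 SHORT
k=2 barrier max(L[2]=5,C[1]=5)→5c, D[2]=5 ok
k=3 barrier max(L[3]=4,C[2]=5)→5c, D[3]=5 ok
k=4 barrier max(L[4]=9,C[3]=5)→9c, D[4]=9 ok
k=5 barrier max(L[5]=5,C[4]=8)→8c, D[5]=8 ok
k=6 barrier max(L[6]=2,C[5]=4)→4c, D[6]=4 ok
k=7 barrier C[6]=9→9c, D[7]=9 ok

hazard at step 1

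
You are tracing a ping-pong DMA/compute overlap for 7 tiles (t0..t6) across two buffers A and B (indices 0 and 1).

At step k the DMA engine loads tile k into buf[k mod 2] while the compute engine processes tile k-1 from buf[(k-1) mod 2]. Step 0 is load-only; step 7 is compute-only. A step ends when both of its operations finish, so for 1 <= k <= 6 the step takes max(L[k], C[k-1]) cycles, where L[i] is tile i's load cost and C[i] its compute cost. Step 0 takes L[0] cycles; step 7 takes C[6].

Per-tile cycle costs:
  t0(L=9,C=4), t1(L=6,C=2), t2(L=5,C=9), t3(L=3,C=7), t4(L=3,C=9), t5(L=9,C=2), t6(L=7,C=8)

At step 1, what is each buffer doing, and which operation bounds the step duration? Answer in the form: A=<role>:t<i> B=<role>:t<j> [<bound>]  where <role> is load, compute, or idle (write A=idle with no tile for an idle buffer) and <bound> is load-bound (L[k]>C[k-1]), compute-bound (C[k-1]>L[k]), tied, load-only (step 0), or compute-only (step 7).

[0] DMA t0→A (9c) ∥ CU idle ⇒ 9c, clock 9
[1] DMA t1→B (6c) ∥ CU A:t0 (4c) ⇒ 6c, clock 15
[2] DMA t2→A (5c) ∥ CU B:t1 (2c) ⇒ 5c, clock 20
[3] DMA t3→B (3c) ∥ CU A:t2 (9c) ⇒ 9c, clock 29
[4] DMA t4→A (3c) ∥ CU B:t3 (7c) ⇒ 7c, clock 36
[5] DMA t5→B (9c) ∥ CU A:t4 (9c) ⇒ 9c, clock 45
[6] DMA t6→A (7c) ∥ CU B:t5 (2c) ⇒ 7c, clock 52
[7] DMA idle ∥ CU A:t6 (8c) ⇒ 8c, clock 60

step 1: A=compute:t0 B=load:t1 [load-bound]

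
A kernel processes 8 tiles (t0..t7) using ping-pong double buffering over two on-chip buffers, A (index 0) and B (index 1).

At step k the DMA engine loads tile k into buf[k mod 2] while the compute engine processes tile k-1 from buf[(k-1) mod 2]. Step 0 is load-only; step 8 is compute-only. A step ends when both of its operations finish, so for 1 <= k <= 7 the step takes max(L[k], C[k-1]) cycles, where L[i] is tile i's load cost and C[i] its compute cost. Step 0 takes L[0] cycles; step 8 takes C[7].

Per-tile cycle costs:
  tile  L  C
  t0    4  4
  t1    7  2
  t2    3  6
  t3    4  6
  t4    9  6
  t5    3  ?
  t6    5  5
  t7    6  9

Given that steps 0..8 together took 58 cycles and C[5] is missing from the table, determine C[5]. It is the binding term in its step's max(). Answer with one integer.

C[5] = 8

step 0 | dur = L[0]=4 = 4
step 1 | dur = max(L[1]=7, C[0]=4) = 7
step 2 | dur = max(L[2]=3, C[1]=2) = 3
step 3 | dur = max(L[3]=4, C[2]=6) = 6
step 4 | dur = max(L[4]=9, C[3]=6) = 9
step 5 | dur = max(L[5]=3, C[4]=6) = 6
step 6 | dur = max(L[6]=5, C[5]=?) = C[5]  (unknown; binding)
step 7 | dur = max(L[7]=6, C[6]=5) = 6
step 8 | dur = C[7]=9 = 9
sum of known step durations = 50
dur[6] = total - known = 58 - 50 = 8
C[5] is the binding max in step 6, so C[5] = dur[6] = 8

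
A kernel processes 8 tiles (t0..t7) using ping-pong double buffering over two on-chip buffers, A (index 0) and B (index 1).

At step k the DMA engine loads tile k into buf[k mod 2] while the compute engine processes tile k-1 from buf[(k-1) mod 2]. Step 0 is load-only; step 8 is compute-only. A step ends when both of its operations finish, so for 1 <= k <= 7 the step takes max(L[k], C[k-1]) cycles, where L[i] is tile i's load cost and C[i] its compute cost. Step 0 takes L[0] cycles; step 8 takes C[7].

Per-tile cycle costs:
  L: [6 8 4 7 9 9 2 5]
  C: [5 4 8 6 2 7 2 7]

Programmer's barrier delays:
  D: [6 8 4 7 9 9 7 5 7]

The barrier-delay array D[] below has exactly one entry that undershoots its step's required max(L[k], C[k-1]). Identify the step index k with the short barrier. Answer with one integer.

[0] required=L[0]=6=6 vs D=6 ok
[1] required=max(L[1]=8,C[0]=5)=8 vs D=8 ok
[2] required=max(L[2]=4,C[1]=4)=4 vs D=4 ok
[3] required=max(L[3]=7,C[2]=8)=8 vs D=7 SHORT
[4] required=max(L[4]=9,C[3]=6)=9 vs D=9 ok
[5] required=max(L[5]=9,C[4]=2)=9 vs D=9 ok
[6] required=max(L[6]=2,C[5]=7)=7 vs D=7 ok
[7] required=max(L[7]=5,C[6]=2)=5 vs D=5 ok
[8] required=C[7]=7=7 vs D=7 ok

hazard at step 3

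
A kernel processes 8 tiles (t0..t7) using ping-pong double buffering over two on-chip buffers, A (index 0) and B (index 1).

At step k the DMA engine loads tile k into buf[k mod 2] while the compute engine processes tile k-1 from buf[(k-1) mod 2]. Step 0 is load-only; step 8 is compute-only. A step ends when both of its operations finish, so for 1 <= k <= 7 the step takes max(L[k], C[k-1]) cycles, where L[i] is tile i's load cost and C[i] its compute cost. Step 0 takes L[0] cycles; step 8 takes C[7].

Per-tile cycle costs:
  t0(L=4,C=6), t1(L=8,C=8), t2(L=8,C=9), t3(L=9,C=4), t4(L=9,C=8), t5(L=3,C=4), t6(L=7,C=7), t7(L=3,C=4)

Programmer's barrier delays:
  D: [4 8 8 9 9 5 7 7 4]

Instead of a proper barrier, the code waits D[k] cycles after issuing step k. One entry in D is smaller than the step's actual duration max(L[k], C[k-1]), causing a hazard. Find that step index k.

k=0 barrier L[0]=4→4c, D[0]=4 ok
k=1 barrier max(L[1]=8,C[0]=6)→8c, D[1]=8 ok
k=2 barrier max(L[2]=8,C[1]=8)→8c, D[2]=8 ok
k=3 barrier max(L[3]=9,C[2]=9)→9c, D[3]=9 ok
k=4 barrier max(L[4]=9,C[3]=4)→9c, D[4]=9 ok
k=5 barrier max(L[5]=3,C[4]=8)→8c, D[5]=5 SHORT
k=6 barrier max(L[6]=7,C[5]=4)→7c, D[6]=7 ok
k=7 barrier max(L[7]=3,C[6]=7)→7c, D[7]=7 ok
k=8 barrier C[7]=4→4c, D[8]=4 ok

hazard at step 5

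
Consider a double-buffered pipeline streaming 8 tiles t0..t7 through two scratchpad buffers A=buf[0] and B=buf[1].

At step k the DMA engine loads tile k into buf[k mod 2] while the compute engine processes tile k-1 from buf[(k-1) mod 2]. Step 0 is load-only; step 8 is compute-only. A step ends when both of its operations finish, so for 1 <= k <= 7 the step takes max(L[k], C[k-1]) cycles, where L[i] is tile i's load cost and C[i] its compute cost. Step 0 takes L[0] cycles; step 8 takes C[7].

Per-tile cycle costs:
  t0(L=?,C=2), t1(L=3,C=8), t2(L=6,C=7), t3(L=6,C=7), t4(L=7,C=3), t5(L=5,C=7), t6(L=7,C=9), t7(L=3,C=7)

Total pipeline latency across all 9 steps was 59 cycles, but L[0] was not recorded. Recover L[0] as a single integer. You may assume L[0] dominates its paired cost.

step 0 = dur = L[0]=? = L[0]  (unknown; binding)
step 1 = dur = max(L[1]=3, C[0]=2) = 3
step 2 = dur = max(L[2]=6, C[1]=8) = 8
step 3 = dur = max(L[3]=6, C[2]=7) = 7
step 4 = dur = max(L[4]=7, C[3]=7) = 7
step 5 = dur = max(L[5]=5, C[4]=3) = 5
step 6 = dur = max(L[6]=7, C[5]=7) = 7
step 7 = dur = max(L[7]=3, C[6]=9) = 9
step 8 = dur = C[7]=7 = 7
sum of known step durations = 53
dur[0] = total - known = 59 - 53 = 6
L[0] is the binding max in step 0, so L[0] = dur[0] = 6

L[0] = 6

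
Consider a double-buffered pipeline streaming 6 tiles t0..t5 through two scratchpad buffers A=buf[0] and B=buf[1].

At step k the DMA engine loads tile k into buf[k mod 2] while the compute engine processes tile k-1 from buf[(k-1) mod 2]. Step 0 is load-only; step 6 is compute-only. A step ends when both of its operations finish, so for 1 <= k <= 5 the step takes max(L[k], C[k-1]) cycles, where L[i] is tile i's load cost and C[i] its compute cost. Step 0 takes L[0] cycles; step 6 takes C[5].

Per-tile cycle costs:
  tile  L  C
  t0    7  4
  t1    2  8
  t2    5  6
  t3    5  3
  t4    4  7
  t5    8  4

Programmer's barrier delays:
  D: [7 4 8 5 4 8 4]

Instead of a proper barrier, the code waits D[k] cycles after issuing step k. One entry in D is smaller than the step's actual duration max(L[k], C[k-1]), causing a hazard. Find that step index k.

[0] required=L[0]=7=7 vs D=7 ok
[1] required=max(L[1]=2,C[0]=4)=4 vs D=4 ok
[2] required=max(L[2]=5,C[1]=8)=8 vs D=8 ok
[3] required=max(L[3]=5,C[2]=6)=6 vs D=5 SHORT
[4] required=max(L[4]=4,C[3]=3)=4 vs D=4 ok
[5] required=max(L[5]=8,C[4]=7)=8 vs D=8 ok
[6] required=C[5]=4=4 vs D=4 ok

hazard at step 3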